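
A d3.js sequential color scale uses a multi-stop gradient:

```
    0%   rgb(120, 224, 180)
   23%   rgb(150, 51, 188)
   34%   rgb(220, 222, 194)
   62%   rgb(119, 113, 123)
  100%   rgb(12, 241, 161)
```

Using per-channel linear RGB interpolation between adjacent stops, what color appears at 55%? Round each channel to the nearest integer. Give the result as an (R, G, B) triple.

(144, 140, 141)

55% lies between the 34% and 62% stops, so the local fraction is t = (55 − 34)/(62 − 34) = 21/28 ≈ 0.75.
R = 220 + 0.75 × (119 − 220) = 144.25 → 144
G = 222 + 0.75 × (113 − 222) = 140.25 → 140
B = 194 + 0.75 × (123 − 194) = 140.75 → 141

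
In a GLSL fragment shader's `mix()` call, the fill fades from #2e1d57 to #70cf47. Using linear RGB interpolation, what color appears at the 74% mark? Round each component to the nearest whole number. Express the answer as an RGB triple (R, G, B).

(95, 161, 75)

#2e1d57 → (46, 29, 87); #70cf47 → (112, 207, 71).
74% corresponds to t = 0.74.
R = 46 + 0.74 × (112 − 46) = 46 + 0.74 × 66 = 94.84 → 95
G = 29 + 0.74 × (207 − 29) = 29 + 0.74 × 178 = 160.72 → 161
B = 87 + 0.74 × (71 − 87) = 87 + 0.74 × -16 = 75.16 → 75
So the blended color is (95, 161, 75), about #5fa14b.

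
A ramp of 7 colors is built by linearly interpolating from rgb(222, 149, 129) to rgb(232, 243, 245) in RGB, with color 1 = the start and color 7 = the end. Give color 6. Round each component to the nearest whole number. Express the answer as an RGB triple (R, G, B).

With 7 swatches and endpoints inclusive, swatch 6 sits at t = (6 − 1)/(7 − 1) = 5/6 ≈ 0.8333.
R = 222 + 0.8333 × (232 − 222) = 230.333 → 230
G = 149 + 0.8333 × (243 − 149) = 227.33 → 227
B = 129 + 0.8333 × (245 − 129) = 225.663 → 226

(230, 227, 226)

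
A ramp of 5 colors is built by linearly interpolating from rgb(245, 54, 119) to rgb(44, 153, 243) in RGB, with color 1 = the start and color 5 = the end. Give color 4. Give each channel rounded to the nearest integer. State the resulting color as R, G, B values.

(94, 128, 212)

With 5 swatches and endpoints inclusive, swatch 4 sits at t = (4 − 1)/(5 − 1) = 3/4 ≈ 0.75.
R = 245 + 0.75 × (44 − 245) = 94.25 → 94
G = 54 + 0.75 × (153 − 54) = 128.25 → 128
B = 119 + 0.75 × (243 − 119) = 212 → 212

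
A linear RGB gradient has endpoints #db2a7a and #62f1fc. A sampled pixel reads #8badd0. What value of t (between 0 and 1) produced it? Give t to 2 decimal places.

0.66

Invert the lerp on the G channel (largest span, 199): t = (173 − 42) / (241 − 42) = 131/199 = 0.65829.
Check on R: (139 − 219)/(98 − 219) = 0.6612 ✓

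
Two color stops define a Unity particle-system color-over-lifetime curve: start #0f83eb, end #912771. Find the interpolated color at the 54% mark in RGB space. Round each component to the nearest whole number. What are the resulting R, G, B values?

(85, 81, 169)

#0f83eb → (15, 131, 235); #912771 → (145, 39, 113).
54% corresponds to t = 0.54.
R = 15 + 0.54 × (145 − 15) = 15 + 0.54 × 130 = 85.2 → 85
G = 131 + 0.54 × (39 − 131) = 131 + 0.54 × -92 = 81.32 → 81
B = 235 + 0.54 × (113 − 235) = 235 + 0.54 × -122 = 169.12 → 169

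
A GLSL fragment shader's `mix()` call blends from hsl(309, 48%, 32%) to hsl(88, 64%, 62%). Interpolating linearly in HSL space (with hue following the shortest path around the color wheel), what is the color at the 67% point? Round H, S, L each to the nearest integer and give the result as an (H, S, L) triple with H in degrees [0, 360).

Hue: 88 − 309 = -221°, but |-221| > 180 so the shorter arc goes the other way: Δh = -221 + 360 = 139°.
H = 309 + 0.67 × (139) = 402.13 → 402 → 402 mod 360 = 42°
S = 48 + 0.67 × (64 − 48) = 58.72 → 59%
L = 32 + 0.67 × (62 − 32) = 52.1 → 52%

(42, 59, 52)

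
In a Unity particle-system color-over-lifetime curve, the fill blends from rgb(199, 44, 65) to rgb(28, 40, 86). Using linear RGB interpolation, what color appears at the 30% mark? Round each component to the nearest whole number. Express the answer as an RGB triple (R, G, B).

(148, 43, 71)

30% corresponds to t = 0.3.
R = 199 + 0.3 × (28 − 199) = 199 + 0.3 × -171 = 147.7 → 148
G = 44 + 0.3 × (40 − 44) = 44 + 0.3 × -4 = 42.8 → 43
B = 65 + 0.3 × (86 − 65) = 65 + 0.3 × 21 = 71.3 → 71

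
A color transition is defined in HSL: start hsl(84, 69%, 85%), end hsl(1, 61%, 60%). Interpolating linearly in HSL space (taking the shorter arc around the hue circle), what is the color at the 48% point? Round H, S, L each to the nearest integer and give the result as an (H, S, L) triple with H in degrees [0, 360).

Hue arc: Δh = 1 − 84 = -83° (|Δh| ≤ 180, already the shorter path).
H = 84 + 0.48 × (-83) = 44.16 → 44°
S = 69 + 0.48 × (61 − 69) = 65.16 → 65%
L = 85 + 0.48 × (60 − 85) = 73 → 73%

(44, 65, 73)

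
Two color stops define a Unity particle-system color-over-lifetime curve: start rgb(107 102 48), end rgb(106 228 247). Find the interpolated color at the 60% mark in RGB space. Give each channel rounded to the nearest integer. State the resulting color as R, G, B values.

60% corresponds to t = 0.6.
R = 107 + 0.6 × (106 − 107) = 107 + 0.6 × -1 = 106.4 → 106
G = 102 + 0.6 × (228 − 102) = 102 + 0.6 × 126 = 177.6 → 178
B = 48 + 0.6 × (247 − 48) = 48 + 0.6 × 199 = 167.4 → 167

(106, 178, 167)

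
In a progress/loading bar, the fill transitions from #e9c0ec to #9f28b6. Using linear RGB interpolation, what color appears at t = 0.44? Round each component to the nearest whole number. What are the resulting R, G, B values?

(200, 125, 212)

#e9c0ec → (233, 192, 236); #9f28b6 → (159, 40, 182).
R = 233 + 0.44 × (159 − 233) = 233 + 0.44 × -74 = 200.44 → 200
G = 192 + 0.44 × (40 − 192) = 192 + 0.44 × -152 = 125.12 → 125
B = 236 + 0.44 × (182 − 236) = 236 + 0.44 × -54 = 212.24 → 212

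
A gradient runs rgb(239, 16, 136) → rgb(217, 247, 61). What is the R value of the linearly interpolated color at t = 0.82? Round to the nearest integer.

R = 239 + 0.82 × (217 − 239) = 220.96 → 221

221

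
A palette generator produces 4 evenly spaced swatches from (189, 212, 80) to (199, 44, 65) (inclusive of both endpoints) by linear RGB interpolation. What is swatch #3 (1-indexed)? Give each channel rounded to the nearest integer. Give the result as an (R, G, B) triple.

(196, 100, 70)

With 4 swatches and endpoints inclusive, swatch 3 sits at t = (3 − 1)/(4 − 1) = 2/3 ≈ 0.6667.
R = 189 + 0.6667 × (199 − 189) = 195.667 → 196
G = 212 + 0.6667 × (44 − 212) = 99.994 → 100
B = 80 + 0.6667 × (65 − 80) = 69.999 → 70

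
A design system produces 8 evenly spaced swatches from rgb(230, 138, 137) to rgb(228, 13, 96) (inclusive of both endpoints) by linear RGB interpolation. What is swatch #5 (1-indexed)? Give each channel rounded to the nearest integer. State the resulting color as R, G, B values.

(229, 67, 114)

With 8 swatches and endpoints inclusive, swatch 5 sits at t = (5 − 1)/(8 − 1) = 4/7 ≈ 0.5714.
R = 230 + 0.5714 × (228 − 230) = 228.857 → 229
G = 138 + 0.5714 × (13 − 138) = 66.575 → 67
B = 137 + 0.5714 × (96 − 137) = 113.573 → 114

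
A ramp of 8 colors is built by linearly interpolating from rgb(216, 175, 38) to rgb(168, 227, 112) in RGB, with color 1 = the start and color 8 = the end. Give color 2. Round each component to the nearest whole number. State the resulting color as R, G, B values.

With 8 swatches and endpoints inclusive, swatch 2 sits at t = (2 − 1)/(8 − 1) = 1/7 ≈ 0.1429.
R = 216 + 0.1429 × (168 − 216) = 209.141 → 209
G = 175 + 0.1429 × (227 − 175) = 182.431 → 182
B = 38 + 0.1429 × (112 − 38) = 48.575 → 49

(209, 182, 49)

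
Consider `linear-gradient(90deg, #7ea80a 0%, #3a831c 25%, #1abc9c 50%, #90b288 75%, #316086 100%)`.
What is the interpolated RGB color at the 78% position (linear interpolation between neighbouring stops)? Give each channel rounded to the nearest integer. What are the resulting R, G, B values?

78% lies between the 75% and 100% stops, so the local fraction is t = (78 − 75)/(100 − 75) = 3/25 ≈ 0.12.
#90b288 → (144, 178, 136); #316086 → (49, 96, 134).
R = 144 + 0.12 × (49 − 144) = 132.6 → 133
G = 178 + 0.12 × (96 − 178) = 168.16 → 168
B = 136 + 0.12 × (134 − 136) = 135.76 → 136

(133, 168, 136)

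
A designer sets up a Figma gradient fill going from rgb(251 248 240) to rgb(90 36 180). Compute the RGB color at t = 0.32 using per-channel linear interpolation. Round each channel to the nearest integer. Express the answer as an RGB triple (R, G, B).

(199, 180, 221)

R = 251 + 0.32 × (90 − 251) = 251 + 0.32 × -161 = 199.48 → 199
G = 248 + 0.32 × (36 − 248) = 248 + 0.32 × -212 = 180.16 → 180
B = 240 + 0.32 × (180 − 240) = 240 + 0.32 × -60 = 220.8 → 221
So the blended color is (199, 180, 221), about #c7b4dd.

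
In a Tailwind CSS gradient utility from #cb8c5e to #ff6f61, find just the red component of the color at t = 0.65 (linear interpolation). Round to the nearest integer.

237

R₁ = 203 (from #cb8c5e), R₂ = 255 (from #ff6f61).
R = 203 + 0.65 × (255 − 203) = 236.8 → 237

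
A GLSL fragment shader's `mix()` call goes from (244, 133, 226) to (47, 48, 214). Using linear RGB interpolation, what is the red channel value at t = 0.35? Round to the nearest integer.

R = 244 + 0.35 × (47 − 244) = 175.05 → 175

175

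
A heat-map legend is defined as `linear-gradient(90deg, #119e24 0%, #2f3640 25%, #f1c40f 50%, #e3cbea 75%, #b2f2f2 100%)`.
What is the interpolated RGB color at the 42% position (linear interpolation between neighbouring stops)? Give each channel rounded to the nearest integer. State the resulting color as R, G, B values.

42% lies between the 25% and 50% stops, so the local fraction is t = (42 − 25)/(50 − 25) = 17/25 ≈ 0.68.
#2f3640 → (47, 54, 64); #f1c40f → (241, 196, 15).
R = 47 + 0.68 × (241 − 47) = 178.92 → 179
G = 54 + 0.68 × (196 − 54) = 150.56 → 151
B = 64 + 0.68 × (15 − 64) = 30.68 → 31

(179, 151, 31)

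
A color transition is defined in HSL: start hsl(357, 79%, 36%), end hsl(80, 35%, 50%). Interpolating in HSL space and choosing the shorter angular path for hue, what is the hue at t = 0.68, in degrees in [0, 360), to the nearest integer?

53

Hue: 80 − 357 = -277°, but |-277| > 180 so the shorter arc goes the other way: Δh = -277 + 360 = 83°.
H = 357 + 0.68 × (83) = 413.44 → 413 → 413 mod 360 = 53°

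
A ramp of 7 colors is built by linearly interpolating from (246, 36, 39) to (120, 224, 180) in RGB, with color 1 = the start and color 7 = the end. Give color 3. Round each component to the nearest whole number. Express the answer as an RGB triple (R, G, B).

(204, 99, 86)

With 7 swatches and endpoints inclusive, swatch 3 sits at t = (3 − 1)/(7 − 1) = 2/6 ≈ 0.3333.
R = 246 + 0.3333 × (120 − 246) = 204.004 → 204
G = 36 + 0.3333 × (224 − 36) = 98.66 → 99
B = 39 + 0.3333 × (180 − 39) = 85.995 → 86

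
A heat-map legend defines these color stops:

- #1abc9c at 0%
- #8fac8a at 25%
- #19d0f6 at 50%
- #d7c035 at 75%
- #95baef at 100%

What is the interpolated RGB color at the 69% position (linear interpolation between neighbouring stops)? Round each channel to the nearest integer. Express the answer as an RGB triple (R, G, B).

(169, 196, 99)

69% lies between the 50% and 75% stops, so the local fraction is t = (69 − 50)/(75 − 50) = 19/25 ≈ 0.76.
#19d0f6 → (25, 208, 246); #d7c035 → (215, 192, 53).
R = 25 + 0.76 × (215 − 25) = 169.4 → 169
G = 208 + 0.76 × (192 − 208) = 195.84 → 196
B = 246 + 0.76 × (53 − 246) = 99.32 → 99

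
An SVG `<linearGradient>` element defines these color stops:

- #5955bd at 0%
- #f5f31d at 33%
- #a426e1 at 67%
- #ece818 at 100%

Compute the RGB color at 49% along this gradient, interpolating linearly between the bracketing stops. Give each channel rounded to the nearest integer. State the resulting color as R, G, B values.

49% lies between the 33% and 67% stops, so the local fraction is t = (49 − 33)/(67 − 33) = 16/34 ≈ 0.4706.
#f5f31d → (245, 243, 29); #a426e1 → (164, 38, 225).
R = 245 + 0.4706 × (164 − 245) = 206.881 → 207
G = 243 + 0.4706 × (38 − 243) = 146.527 → 147
B = 29 + 0.4706 × (225 − 29) = 121.238 → 121

(207, 147, 121)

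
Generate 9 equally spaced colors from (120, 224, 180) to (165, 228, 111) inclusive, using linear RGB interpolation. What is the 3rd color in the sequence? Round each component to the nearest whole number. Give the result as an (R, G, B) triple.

(131, 225, 163)

With 9 swatches and endpoints inclusive, swatch 3 sits at t = (3 − 1)/(9 − 1) = 2/8 ≈ 0.25.
R = 120 + 0.25 × (165 − 120) = 131.25 → 131
G = 224 + 0.25 × (228 − 224) = 225 → 225
B = 180 + 0.25 × (111 − 180) = 162.75 → 163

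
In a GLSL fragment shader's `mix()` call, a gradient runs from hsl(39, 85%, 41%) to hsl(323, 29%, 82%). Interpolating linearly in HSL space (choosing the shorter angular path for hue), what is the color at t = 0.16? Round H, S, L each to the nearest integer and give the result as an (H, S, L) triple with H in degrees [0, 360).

(27, 76, 48)

Hue: 323 − 39 = 284°, but |284| > 180 so the shorter arc goes the other way: Δh = 284 − 360 = -76°.
H = 39 + 0.16 × (-76) = 26.84 → 27°
S = 85 + 0.16 × (29 − 85) = 76.04 → 76%
L = 41 + 0.16 × (82 − 41) = 47.56 → 48%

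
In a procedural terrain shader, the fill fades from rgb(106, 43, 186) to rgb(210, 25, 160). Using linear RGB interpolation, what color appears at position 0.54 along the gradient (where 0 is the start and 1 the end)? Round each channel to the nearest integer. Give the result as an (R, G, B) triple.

R = 106 + 0.54 × (210 − 106) = 106 + 0.54 × 104 = 162.16 → 162
G = 43 + 0.54 × (25 − 43) = 43 + 0.54 × -18 = 33.28 → 33
B = 186 + 0.54 × (160 − 186) = 186 + 0.54 × -26 = 171.96 → 172

(162, 33, 172)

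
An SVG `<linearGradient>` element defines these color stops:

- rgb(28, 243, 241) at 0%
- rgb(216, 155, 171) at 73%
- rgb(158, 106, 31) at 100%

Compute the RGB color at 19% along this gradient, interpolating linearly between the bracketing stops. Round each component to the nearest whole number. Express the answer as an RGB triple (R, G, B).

(77, 220, 223)

19% lies between the 0% and 73% stops, so the local fraction is t = (19 − 0)/(73 − 0) = 19/73 ≈ 0.2603.
R = 28 + 0.2603 × (216 − 28) = 76.936 → 77
G = 243 + 0.2603 × (155 − 243) = 220.094 → 220
B = 241 + 0.2603 × (171 − 241) = 222.779 → 223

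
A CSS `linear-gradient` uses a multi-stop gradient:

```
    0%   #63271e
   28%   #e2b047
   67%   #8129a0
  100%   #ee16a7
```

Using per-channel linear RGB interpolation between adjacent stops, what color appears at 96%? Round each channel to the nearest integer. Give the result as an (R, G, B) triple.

(225, 24, 166)

96% lies between the 67% and 100% stops, so the local fraction is t = (96 − 67)/(100 − 67) = 29/33 ≈ 0.8788.
#8129a0 → (129, 41, 160); #ee16a7 → (238, 22, 167).
R = 129 + 0.8788 × (238 − 129) = 224.789 → 225
G = 41 + 0.8788 × (22 − 41) = 24.303 → 24
B = 160 + 0.8788 × (167 − 160) = 166.152 → 166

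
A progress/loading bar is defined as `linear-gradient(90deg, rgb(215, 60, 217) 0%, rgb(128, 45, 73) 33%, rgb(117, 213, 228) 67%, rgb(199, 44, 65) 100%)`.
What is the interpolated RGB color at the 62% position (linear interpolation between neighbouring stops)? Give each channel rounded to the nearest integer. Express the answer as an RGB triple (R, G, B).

(119, 188, 205)

62% lies between the 33% and 67% stops, so the local fraction is t = (62 − 33)/(67 − 33) = 29/34 ≈ 0.8529.
R = 128 + 0.8529 × (117 − 128) = 118.618 → 119
G = 45 + 0.8529 × (213 − 45) = 188.287 → 188
B = 73 + 0.8529 × (228 − 73) = 205.2 → 205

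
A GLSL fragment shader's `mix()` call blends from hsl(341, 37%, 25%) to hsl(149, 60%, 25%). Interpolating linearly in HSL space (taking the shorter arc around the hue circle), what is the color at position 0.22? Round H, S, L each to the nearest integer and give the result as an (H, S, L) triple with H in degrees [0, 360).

Hue: 149 − 341 = -192°, but |-192| > 180 so the shorter arc goes the other way: Δh = -192 + 360 = 168°.
H = 341 + 0.22 × (168) = 377.96 → 378 → 378 mod 360 = 18°
S = 37 + 0.22 × (60 − 37) = 42.06 → 42%
L = 25 + 0.22 × (25 − 25) = 25 → 25%

(18, 42, 25)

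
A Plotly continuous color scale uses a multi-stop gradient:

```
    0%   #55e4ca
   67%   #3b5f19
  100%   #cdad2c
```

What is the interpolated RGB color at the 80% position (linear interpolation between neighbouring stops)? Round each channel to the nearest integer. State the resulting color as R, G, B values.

80% lies between the 67% and 100% stops, so the local fraction is t = (80 − 67)/(100 − 67) = 13/33 ≈ 0.3939.
#3b5f19 → (59, 95, 25); #cdad2c → (205, 173, 44).
R = 59 + 0.3939 × (205 − 59) = 116.509 → 117
G = 95 + 0.3939 × (173 − 95) = 125.724 → 126
B = 25 + 0.3939 × (44 − 25) = 32.484 → 32

(117, 126, 32)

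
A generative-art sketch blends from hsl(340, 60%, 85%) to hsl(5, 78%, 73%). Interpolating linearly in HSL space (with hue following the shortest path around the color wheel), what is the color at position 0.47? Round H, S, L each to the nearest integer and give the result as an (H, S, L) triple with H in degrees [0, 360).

Hue: 5 − 340 = -335°, but |-335| > 180 so the shorter arc goes the other way: Δh = -335 + 360 = 25°.
H = 340 + 0.47 × (25) = 351.75 → 352°
S = 60 + 0.47 × (78 − 60) = 68.46 → 68%
L = 85 + 0.47 × (73 − 85) = 79.36 → 79%

(352, 68, 79)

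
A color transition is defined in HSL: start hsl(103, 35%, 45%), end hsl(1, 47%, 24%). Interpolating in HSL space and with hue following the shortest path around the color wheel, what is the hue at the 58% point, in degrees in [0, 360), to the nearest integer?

44

Hue arc: Δh = 1 − 103 = -102° (|Δh| ≤ 180, already the shorter path).
H = 103 + 0.58 × (-102) = 43.84 → 44°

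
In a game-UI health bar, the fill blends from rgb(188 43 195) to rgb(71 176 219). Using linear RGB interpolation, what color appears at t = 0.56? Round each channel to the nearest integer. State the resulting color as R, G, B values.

R = 188 + 0.56 × (71 − 188) = 188 + 0.56 × -117 = 122.48 → 122
G = 43 + 0.56 × (176 − 43) = 43 + 0.56 × 133 = 117.48 → 117
B = 195 + 0.56 × (219 − 195) = 195 + 0.56 × 24 = 208.44 → 208
So the blended color is (122, 117, 208), about #7a75d0.

(122, 117, 208)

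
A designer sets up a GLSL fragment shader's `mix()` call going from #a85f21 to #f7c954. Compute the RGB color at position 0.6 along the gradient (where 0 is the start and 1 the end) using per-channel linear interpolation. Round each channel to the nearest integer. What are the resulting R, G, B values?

#a85f21 → (168, 95, 33); #f7c954 → (247, 201, 84).
R = 168 + 0.6 × (247 − 168) = 168 + 0.6 × 79 = 215.4 → 215
G = 95 + 0.6 × (201 − 95) = 95 + 0.6 × 106 = 158.6 → 159
B = 33 + 0.6 × (84 − 33) = 33 + 0.6 × 51 = 63.6 → 64
So the blended color is (215, 159, 64), about #d79f40.

(215, 159, 64)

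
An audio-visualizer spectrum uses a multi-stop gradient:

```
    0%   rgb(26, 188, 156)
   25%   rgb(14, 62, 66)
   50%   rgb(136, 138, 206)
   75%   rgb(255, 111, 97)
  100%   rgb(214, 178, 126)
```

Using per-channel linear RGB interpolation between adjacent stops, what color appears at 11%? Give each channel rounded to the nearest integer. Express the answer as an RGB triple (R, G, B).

(21, 133, 116)

11% lies between the 0% and 25% stops, so the local fraction is t = (11 − 0)/(25 − 0) = 11/25 ≈ 0.44.
R = 26 + 0.44 × (14 − 26) = 20.72 → 21
G = 188 + 0.44 × (62 − 188) = 132.56 → 133
B = 156 + 0.44 × (66 − 156) = 116.4 → 116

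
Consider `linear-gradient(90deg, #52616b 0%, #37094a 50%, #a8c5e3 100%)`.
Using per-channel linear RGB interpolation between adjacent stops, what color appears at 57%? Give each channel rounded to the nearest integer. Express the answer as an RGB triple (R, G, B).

57% lies between the 50% and 100% stops, so the local fraction is t = (57 − 50)/(100 − 50) = 7/50 ≈ 0.14.
#37094a → (55, 9, 74); #a8c5e3 → (168, 197, 227).
R = 55 + 0.14 × (168 − 55) = 70.82 → 71
G = 9 + 0.14 × (197 − 9) = 35.32 → 35
B = 74 + 0.14 × (227 − 74) = 95.42 → 95

(71, 35, 95)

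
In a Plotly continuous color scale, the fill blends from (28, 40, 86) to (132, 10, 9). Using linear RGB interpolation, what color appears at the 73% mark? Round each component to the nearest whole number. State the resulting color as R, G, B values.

(104, 18, 30)

73% corresponds to t = 0.73.
R = 28 + 0.73 × (132 − 28) = 28 + 0.73 × 104 = 103.92 → 104
G = 40 + 0.73 × (10 − 40) = 40 + 0.73 × -30 = 18.1 → 18
B = 86 + 0.73 × (9 − 86) = 86 + 0.73 × -77 = 29.79 → 30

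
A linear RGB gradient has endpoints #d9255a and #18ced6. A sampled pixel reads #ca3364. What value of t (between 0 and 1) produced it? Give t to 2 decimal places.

0.08

Invert the lerp on the R channel (largest span, 193): t = (202 − 217) / (24 − 217) = -15/-193 = 0.07772.
Check on G: (51 − 37)/(206 − 37) = 0.08284 ✓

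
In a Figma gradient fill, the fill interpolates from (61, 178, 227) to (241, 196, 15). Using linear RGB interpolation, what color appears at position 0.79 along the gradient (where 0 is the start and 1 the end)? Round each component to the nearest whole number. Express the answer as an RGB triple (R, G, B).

R = 61 + 0.79 × (241 − 61) = 61 + 0.79 × 180 = 203.2 → 203
G = 178 + 0.79 × (196 − 178) = 178 + 0.79 × 18 = 192.22 → 192
B = 227 + 0.79 × (15 − 227) = 227 + 0.79 × -212 = 59.52 → 60

(203, 192, 60)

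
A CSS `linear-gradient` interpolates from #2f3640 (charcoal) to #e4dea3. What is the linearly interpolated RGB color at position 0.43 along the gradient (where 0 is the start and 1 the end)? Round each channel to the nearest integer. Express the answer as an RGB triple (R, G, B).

(125, 126, 107)

#2f3640 → (47, 54, 64); #e4dea3 → (228, 222, 163).
R = 47 + 0.43 × (228 − 47) = 47 + 0.43 × 181 = 124.83 → 125
G = 54 + 0.43 × (222 − 54) = 54 + 0.43 × 168 = 126.24 → 126
B = 64 + 0.43 × (163 − 64) = 64 + 0.43 × 99 = 106.57 → 107
So the blended color is (125, 126, 107), about #7d7e6b.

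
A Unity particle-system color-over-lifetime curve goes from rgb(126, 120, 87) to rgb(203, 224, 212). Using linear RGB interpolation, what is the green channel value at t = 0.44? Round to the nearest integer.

G = 120 + 0.44 × (224 − 120) = 165.76 → 166

166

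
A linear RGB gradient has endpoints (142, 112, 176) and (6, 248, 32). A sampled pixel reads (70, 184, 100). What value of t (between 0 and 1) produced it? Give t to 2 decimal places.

Invert the lerp on the B channel (largest span, 144): t = (100 − 176) / (32 − 176) = -76/-144 = 0.52778.
Check on R: (70 − 142)/(6 − 142) = 0.5294 ✓

0.53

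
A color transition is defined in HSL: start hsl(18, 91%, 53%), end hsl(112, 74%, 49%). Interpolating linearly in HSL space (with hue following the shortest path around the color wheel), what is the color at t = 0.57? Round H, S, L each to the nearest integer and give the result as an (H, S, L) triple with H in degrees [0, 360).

Hue arc: Δh = 112 − 18 = 94° (|Δh| ≤ 180, already the shorter path).
H = 18 + 0.57 × (94) = 71.58 → 72°
S = 91 + 0.57 × (74 − 91) = 81.31 → 81%
L = 53 + 0.57 × (49 − 53) = 50.72 → 51%

(72, 81, 51)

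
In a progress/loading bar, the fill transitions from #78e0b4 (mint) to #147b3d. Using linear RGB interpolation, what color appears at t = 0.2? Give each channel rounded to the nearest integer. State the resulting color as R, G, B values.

(100, 204, 156)

#78e0b4 → (120, 224, 180); #147b3d → (20, 123, 61).
R = 120 + 0.2 × (20 − 120) = 120 + 0.2 × -100 = 100 → 100
G = 224 + 0.2 × (123 − 224) = 224 + 0.2 × -101 = 203.8 → 204
B = 180 + 0.2 × (61 − 180) = 180 + 0.2 × -119 = 156.2 → 156
So the blended color is (100, 204, 156), about #64cc9c.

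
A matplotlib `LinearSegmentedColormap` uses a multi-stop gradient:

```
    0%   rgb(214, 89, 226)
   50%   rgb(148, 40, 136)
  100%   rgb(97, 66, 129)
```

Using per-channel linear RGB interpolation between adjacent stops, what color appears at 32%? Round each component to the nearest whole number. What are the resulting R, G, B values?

(172, 58, 168)

32% lies between the 0% and 50% stops, so the local fraction is t = (32 − 0)/(50 − 0) = 32/50 ≈ 0.64.
R = 214 + 0.64 × (148 − 214) = 171.76 → 172
G = 89 + 0.64 × (40 − 89) = 57.64 → 58
B = 226 + 0.64 × (136 − 226) = 168.4 → 168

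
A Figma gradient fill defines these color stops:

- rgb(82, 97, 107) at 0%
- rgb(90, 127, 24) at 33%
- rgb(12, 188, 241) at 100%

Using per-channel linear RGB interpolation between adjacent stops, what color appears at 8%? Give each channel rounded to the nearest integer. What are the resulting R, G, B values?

8% lies between the 0% and 33% stops, so the local fraction is t = (8 − 0)/(33 − 0) = 8/33 ≈ 0.2424.
R = 82 + 0.2424 × (90 − 82) = 83.939 → 84
G = 97 + 0.2424 × (127 − 97) = 104.272 → 104
B = 107 + 0.2424 × (24 − 107) = 86.881 → 87

(84, 104, 87)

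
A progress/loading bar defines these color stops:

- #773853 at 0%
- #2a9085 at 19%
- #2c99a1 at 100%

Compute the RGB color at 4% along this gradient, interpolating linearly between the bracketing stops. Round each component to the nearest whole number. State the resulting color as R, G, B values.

(103, 75, 94)

4% lies between the 0% and 19% stops, so the local fraction is t = (4 − 0)/(19 − 0) = 4/19 ≈ 0.2105.
#773853 → (119, 56, 83); #2a9085 → (42, 144, 133).
R = 119 + 0.2105 × (42 − 119) = 102.791 → 103
G = 56 + 0.2105 × (144 − 56) = 74.524 → 75
B = 83 + 0.2105 × (133 − 83) = 93.525 → 94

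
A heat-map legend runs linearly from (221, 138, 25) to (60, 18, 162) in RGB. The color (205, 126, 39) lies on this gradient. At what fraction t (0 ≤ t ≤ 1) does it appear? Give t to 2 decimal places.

Invert the lerp on the R channel (largest span, 161): t = (205 − 221) / (60 − 221) = -16/-161 = 0.099379.
Check on G: (126 − 138)/(18 − 138) = 0.1 ✓

0.10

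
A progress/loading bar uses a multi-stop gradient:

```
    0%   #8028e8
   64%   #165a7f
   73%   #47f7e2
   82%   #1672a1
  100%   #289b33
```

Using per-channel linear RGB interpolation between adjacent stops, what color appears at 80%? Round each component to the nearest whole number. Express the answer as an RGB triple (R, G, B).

80% lies between the 73% and 82% stops, so the local fraction is t = (80 − 73)/(82 − 73) = 7/9 ≈ 0.7778.
#47f7e2 → (71, 247, 226); #1672a1 → (22, 114, 161).
R = 71 + 0.7778 × (22 − 71) = 32.888 → 33
G = 247 + 0.7778 × (114 − 247) = 143.553 → 144
B = 226 + 0.7778 × (161 − 226) = 175.443 → 175

(33, 144, 175)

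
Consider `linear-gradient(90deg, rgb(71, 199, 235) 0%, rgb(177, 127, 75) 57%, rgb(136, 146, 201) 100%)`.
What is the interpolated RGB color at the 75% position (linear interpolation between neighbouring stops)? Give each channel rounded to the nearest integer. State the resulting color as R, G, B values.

(160, 135, 128)

75% lies between the 57% and 100% stops, so the local fraction is t = (75 − 57)/(100 − 57) = 18/43 ≈ 0.4186.
R = 177 + 0.4186 × (136 − 177) = 159.837 → 160
G = 127 + 0.4186 × (146 − 127) = 134.953 → 135
B = 75 + 0.4186 × (201 − 75) = 127.744 → 128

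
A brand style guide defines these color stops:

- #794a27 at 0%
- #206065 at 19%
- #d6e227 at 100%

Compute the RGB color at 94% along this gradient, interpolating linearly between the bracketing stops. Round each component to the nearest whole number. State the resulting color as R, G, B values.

94% lies between the 19% and 100% stops, so the local fraction is t = (94 − 19)/(100 − 19) = 75/81 ≈ 0.9259.
#206065 → (32, 96, 101); #d6e227 → (214, 226, 39).
R = 32 + 0.9259 × (214 − 32) = 200.514 → 201
G = 96 + 0.9259 × (226 − 96) = 216.367 → 216
B = 101 + 0.9259 × (39 − 101) = 43.594 → 44

(201, 216, 44)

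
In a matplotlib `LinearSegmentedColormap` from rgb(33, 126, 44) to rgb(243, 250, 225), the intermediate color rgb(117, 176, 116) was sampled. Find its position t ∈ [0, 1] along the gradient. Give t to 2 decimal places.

Invert the lerp on the R channel (largest span, 210): t = (117 − 33) / (243 − 33) = 84/210 = 0.4.
Check on G: (176 − 126)/(250 − 126) = 0.4032 ✓

0.40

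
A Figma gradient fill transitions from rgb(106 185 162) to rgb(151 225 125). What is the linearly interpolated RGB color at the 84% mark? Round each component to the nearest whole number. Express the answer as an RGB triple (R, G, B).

84% corresponds to t = 0.84.
R = 106 + 0.84 × (151 − 106) = 106 + 0.84 × 45 = 143.8 → 144
G = 185 + 0.84 × (225 − 185) = 185 + 0.84 × 40 = 218.6 → 219
B = 162 + 0.84 × (125 − 162) = 162 + 0.84 × -37 = 130.92 → 131

(144, 219, 131)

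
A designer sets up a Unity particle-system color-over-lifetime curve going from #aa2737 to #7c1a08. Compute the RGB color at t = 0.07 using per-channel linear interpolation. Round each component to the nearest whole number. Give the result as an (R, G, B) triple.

(167, 38, 52)

#aa2737 → (170, 39, 55); #7c1a08 → (124, 26, 8).
R = 170 + 0.07 × (124 − 170) = 170 + 0.07 × -46 = 166.78 → 167
G = 39 + 0.07 × (26 − 39) = 39 + 0.07 × -13 = 38.09 → 38
B = 55 + 0.07 × (8 − 55) = 55 + 0.07 × -47 = 51.71 → 52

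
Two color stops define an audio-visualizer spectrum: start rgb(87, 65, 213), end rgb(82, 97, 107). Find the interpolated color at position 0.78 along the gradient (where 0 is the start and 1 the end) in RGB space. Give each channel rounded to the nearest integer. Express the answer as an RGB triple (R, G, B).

R = 87 + 0.78 × (82 − 87) = 87 + 0.78 × -5 = 83.1 → 83
G = 65 + 0.78 × (97 − 65) = 65 + 0.78 × 32 = 89.96 → 90
B = 213 + 0.78 × (107 − 213) = 213 + 0.78 × -106 = 130.32 → 130

(83, 90, 130)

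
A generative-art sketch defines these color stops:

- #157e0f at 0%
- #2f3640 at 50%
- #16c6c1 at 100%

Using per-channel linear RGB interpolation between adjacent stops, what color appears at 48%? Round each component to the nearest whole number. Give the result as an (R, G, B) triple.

48% lies between the 0% and 50% stops, so the local fraction is t = (48 − 0)/(50 − 0) = 48/50 ≈ 0.96.
#157e0f → (21, 126, 15); #2f3640 → (47, 54, 64).
R = 21 + 0.96 × (47 − 21) = 45.96 → 46
G = 126 + 0.96 × (54 − 126) = 56.88 → 57
B = 15 + 0.96 × (64 − 15) = 62.04 → 62

(46, 57, 62)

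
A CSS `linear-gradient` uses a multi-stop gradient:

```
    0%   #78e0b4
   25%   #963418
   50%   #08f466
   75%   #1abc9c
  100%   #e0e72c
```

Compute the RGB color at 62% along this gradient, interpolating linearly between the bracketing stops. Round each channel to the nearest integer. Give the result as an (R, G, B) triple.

62% lies between the 50% and 75% stops, so the local fraction is t = (62 − 50)/(75 − 50) = 12/25 ≈ 0.48.
#08f466 → (8, 244, 102); #1abc9c → (26, 188, 156).
R = 8 + 0.48 × (26 − 8) = 16.64 → 17
G = 244 + 0.48 × (188 − 244) = 217.12 → 217
B = 102 + 0.48 × (156 − 102) = 127.92 → 128

(17, 217, 128)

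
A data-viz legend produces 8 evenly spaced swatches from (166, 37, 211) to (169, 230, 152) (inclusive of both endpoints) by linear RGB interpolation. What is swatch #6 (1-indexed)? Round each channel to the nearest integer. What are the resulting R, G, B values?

With 8 swatches and endpoints inclusive, swatch 6 sits at t = (6 − 1)/(8 − 1) = 5/7 ≈ 0.7143.
R = 166 + 0.7143 × (169 − 166) = 168.143 → 168
G = 37 + 0.7143 × (230 − 37) = 174.86 → 175
B = 211 + 0.7143 × (152 − 211) = 168.856 → 169

(168, 175, 169)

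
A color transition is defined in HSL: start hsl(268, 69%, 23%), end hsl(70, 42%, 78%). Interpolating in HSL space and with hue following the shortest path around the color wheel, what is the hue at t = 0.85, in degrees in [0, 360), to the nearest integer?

Hue: 70 − 268 = -198°, but |-198| > 180 so the shorter arc goes the other way: Δh = -198 + 360 = 162°.
H = 268 + 0.85 × (162) = 405.7 → 406 → 406 mod 360 = 46°

46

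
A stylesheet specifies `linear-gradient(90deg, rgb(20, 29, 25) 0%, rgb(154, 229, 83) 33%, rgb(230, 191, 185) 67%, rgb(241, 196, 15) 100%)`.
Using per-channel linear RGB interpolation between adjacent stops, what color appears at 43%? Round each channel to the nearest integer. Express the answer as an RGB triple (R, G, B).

(176, 218, 113)

43% lies between the 33% and 67% stops, so the local fraction is t = (43 − 33)/(67 − 33) = 10/34 ≈ 0.2941.
R = 154 + 0.2941 × (230 − 154) = 176.352 → 176
G = 229 + 0.2941 × (191 − 229) = 217.824 → 218
B = 83 + 0.2941 × (185 − 83) = 112.998 → 113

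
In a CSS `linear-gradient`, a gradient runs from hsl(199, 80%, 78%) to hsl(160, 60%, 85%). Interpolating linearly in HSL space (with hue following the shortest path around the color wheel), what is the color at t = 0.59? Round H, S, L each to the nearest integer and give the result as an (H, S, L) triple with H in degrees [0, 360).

(176, 68, 82)

Hue arc: Δh = 160 − 199 = -39° (|Δh| ≤ 180, already the shorter path).
H = 199 + 0.59 × (-39) = 175.99 → 176°
S = 80 + 0.59 × (60 − 80) = 68.2 → 68%
L = 78 + 0.59 × (85 − 78) = 82.13 → 82%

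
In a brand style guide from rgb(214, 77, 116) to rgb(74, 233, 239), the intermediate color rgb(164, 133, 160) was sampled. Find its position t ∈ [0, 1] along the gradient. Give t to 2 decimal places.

0.36

Invert the lerp on the G channel (largest span, 156): t = (133 − 77) / (233 − 77) = 56/156 = 0.35897.
Check on R: (164 − 214)/(74 − 214) = 0.3571 ✓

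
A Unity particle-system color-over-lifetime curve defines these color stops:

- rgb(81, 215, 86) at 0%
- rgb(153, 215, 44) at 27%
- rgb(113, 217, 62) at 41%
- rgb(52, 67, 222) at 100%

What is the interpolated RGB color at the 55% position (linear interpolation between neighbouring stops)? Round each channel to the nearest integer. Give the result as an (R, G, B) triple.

55% lies between the 41% and 100% stops, so the local fraction is t = (55 − 41)/(100 − 41) = 14/59 ≈ 0.2373.
R = 113 + 0.2373 × (52 − 113) = 98.525 → 99
G = 217 + 0.2373 × (67 − 217) = 181.405 → 181
B = 62 + 0.2373 × (222 − 62) = 99.968 → 100

(99, 181, 100)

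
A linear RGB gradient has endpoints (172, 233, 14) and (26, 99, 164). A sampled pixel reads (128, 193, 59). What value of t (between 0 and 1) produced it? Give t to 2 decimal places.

0.30

Invert the lerp on the B channel (largest span, 150): t = (59 − 14) / (164 − 14) = 45/150 = 0.3.
Check on R: (128 − 172)/(26 − 172) = 0.3014 ✓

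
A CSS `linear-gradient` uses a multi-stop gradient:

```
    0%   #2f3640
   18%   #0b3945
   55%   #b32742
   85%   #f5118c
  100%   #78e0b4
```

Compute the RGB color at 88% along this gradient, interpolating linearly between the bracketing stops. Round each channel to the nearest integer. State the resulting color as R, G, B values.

88% lies between the 85% and 100% stops, so the local fraction is t = (88 − 85)/(100 − 85) = 3/15 ≈ 0.2.
#f5118c → (245, 17, 140); #78e0b4 → (120, 224, 180).
R = 245 + 0.2 × (120 − 245) = 220 → 220
G = 17 + 0.2 × (224 − 17) = 58.4 → 58
B = 140 + 0.2 × (180 − 140) = 148 → 148

(220, 58, 148)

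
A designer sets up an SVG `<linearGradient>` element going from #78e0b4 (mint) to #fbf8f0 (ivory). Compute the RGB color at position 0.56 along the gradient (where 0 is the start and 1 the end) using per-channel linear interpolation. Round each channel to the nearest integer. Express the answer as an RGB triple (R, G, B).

#78e0b4 → (120, 224, 180); #fbf8f0 → (251, 248, 240).
R = 120 + 0.56 × (251 − 120) = 120 + 0.56 × 131 = 193.36 → 193
G = 224 + 0.56 × (248 − 224) = 224 + 0.56 × 24 = 237.44 → 237
B = 180 + 0.56 × (240 − 180) = 180 + 0.56 × 60 = 213.6 → 214
So the blended color is (193, 237, 214), about #c1edd6.

(193, 237, 214)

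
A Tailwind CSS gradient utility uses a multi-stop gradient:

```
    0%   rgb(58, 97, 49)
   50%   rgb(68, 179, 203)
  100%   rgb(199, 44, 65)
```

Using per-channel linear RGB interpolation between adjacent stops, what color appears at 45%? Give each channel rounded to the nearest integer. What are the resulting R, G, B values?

(67, 171, 188)

45% lies between the 0% and 50% stops, so the local fraction is t = (45 − 0)/(50 − 0) = 45/50 ≈ 0.9.
R = 58 + 0.9 × (68 − 58) = 67 → 67
G = 97 + 0.9 × (179 − 97) = 170.8 → 171
B = 49 + 0.9 × (203 − 49) = 187.6 → 188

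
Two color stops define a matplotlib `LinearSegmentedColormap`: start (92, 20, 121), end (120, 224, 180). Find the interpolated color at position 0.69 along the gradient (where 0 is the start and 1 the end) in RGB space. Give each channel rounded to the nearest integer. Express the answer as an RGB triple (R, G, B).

(111, 161, 162)

R = 92 + 0.69 × (120 − 92) = 92 + 0.69 × 28 = 111.32 → 111
G = 20 + 0.69 × (224 − 20) = 20 + 0.69 × 204 = 160.76 → 161
B = 121 + 0.69 × (180 − 121) = 121 + 0.69 × 59 = 161.71 → 162
So the blended color is (111, 161, 162), about #6fa1a2.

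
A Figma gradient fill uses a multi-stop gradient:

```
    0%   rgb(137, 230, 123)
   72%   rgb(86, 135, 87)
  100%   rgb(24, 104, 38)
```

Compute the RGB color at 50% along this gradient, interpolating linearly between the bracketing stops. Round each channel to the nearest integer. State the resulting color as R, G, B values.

50% lies between the 0% and 72% stops, so the local fraction is t = (50 − 0)/(72 − 0) = 50/72 ≈ 0.6944.
R = 137 + 0.6944 × (86 − 137) = 101.586 → 102
G = 230 + 0.6944 × (135 − 230) = 164.032 → 164
B = 123 + 0.6944 × (87 − 123) = 98.002 → 98

(102, 164, 98)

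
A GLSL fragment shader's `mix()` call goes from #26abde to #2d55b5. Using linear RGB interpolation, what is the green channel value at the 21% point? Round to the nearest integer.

153

G₁ = 171 (from #26abde), G₂ = 85 (from #2d55b5).
G = 171 + 0.21 × (85 − 171) = 152.94 → 153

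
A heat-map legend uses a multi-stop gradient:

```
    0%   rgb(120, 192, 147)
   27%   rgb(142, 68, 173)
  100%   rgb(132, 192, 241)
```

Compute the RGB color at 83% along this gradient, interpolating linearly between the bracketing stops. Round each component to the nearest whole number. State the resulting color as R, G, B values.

83% lies between the 27% and 100% stops, so the local fraction is t = (83 − 27)/(100 − 27) = 56/73 ≈ 0.7671.
R = 142 + 0.7671 × (132 − 142) = 134.329 → 134
G = 68 + 0.7671 × (192 − 68) = 163.12 → 163
B = 173 + 0.7671 × (241 − 173) = 225.163 → 225

(134, 163, 225)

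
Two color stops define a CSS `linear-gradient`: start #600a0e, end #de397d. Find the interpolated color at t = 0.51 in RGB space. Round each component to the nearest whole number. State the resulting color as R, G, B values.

(160, 34, 71)

#600a0e → (96, 10, 14); #de397d → (222, 57, 125).
R = 96 + 0.51 × (222 − 96) = 96 + 0.51 × 126 = 160.26 → 160
G = 10 + 0.51 × (57 − 10) = 10 + 0.51 × 47 = 33.97 → 34
B = 14 + 0.51 × (125 − 14) = 14 + 0.51 × 111 = 70.61 → 71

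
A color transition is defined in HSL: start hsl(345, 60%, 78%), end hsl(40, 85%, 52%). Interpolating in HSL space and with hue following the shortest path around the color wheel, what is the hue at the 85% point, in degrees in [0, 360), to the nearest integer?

32

Hue: 40 − 345 = -305°, but |-305| > 180 so the shorter arc goes the other way: Δh = -305 + 360 = 55°.
H = 345 + 0.85 × (55) = 391.75 → 392 → 392 mod 360 = 32°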